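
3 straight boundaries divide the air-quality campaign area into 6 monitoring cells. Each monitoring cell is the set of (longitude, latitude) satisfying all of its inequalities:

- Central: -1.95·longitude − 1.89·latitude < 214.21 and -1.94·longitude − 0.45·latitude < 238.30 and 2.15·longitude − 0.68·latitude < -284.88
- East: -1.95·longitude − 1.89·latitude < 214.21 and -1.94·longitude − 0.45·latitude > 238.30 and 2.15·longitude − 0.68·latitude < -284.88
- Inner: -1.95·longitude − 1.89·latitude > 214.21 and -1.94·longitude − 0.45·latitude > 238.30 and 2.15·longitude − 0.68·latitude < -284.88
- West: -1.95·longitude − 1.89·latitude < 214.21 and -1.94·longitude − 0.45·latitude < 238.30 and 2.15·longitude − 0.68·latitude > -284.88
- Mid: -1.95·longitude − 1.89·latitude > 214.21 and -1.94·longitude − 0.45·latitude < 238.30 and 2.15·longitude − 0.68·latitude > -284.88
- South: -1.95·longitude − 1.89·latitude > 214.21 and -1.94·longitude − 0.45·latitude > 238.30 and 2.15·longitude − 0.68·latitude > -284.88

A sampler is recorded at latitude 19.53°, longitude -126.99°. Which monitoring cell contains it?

-1.95·-126.99 − 1.89·19.53 = 210.719, which is < 214.21
-1.94·-126.99 − 0.45·19.53 = 237.572, which is < 238.30
2.15·-126.99 − 0.68·19.53 = -286.309, which is < -284.88
This sign pattern matches Central.

Central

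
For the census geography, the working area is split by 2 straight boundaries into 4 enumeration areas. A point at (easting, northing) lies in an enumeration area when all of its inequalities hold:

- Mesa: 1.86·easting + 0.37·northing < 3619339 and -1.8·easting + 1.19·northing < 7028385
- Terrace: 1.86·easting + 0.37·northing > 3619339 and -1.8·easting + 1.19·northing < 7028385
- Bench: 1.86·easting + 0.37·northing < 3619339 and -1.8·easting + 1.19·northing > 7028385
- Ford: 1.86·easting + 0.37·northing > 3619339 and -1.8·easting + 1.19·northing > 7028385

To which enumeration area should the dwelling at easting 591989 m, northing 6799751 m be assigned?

Mesa

1.86·591989 + 0.37·6799751 = 3617007.410, which is < 3619339
-1.8·591989 + 1.19·6799751 = 7026123.490, which is < 7028385
This sign pattern matches Mesa.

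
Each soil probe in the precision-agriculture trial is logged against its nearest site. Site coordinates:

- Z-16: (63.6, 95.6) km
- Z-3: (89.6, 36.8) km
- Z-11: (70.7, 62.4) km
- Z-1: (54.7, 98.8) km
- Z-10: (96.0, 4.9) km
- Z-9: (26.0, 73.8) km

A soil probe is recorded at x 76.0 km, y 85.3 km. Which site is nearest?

Squared distances to each site:
Z-16: 259.850; Z-3: 2537.210; Z-11: 552.500; Z-1: 635.940; Z-10: 6864.160; Z-9: 2632.250.
Minimum at Z-16.

Z-16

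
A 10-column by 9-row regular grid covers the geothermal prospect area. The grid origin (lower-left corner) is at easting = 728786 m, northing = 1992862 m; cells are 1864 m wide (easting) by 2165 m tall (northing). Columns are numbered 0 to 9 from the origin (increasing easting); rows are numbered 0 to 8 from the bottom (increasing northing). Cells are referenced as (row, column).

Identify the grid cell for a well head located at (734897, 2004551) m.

Column index: ⌊(734897 − 728786) / 1864⌋ = ⌊3.278⌋ = 3
Row offset from origin: ⌊(2004551 − 1992862) / 2165⌋ = ⌊5.399⌋ = 5 → row 5

(5, 3)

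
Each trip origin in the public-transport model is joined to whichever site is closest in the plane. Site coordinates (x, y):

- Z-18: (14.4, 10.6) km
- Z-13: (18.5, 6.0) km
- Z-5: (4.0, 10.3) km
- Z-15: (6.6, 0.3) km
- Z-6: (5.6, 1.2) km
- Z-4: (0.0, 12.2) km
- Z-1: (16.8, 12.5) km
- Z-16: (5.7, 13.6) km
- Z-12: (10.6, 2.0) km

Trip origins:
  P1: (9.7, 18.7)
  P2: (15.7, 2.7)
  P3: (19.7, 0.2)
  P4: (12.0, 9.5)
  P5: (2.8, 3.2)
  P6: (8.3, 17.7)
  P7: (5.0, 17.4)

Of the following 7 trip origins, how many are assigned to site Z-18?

1

P1 → Z-16
P2 → Z-13
P3 → Z-13
P4 → Z-18
P5 → Z-6
P6 → Z-16
P7 → Z-16
1 of the 7 goes to Z-18.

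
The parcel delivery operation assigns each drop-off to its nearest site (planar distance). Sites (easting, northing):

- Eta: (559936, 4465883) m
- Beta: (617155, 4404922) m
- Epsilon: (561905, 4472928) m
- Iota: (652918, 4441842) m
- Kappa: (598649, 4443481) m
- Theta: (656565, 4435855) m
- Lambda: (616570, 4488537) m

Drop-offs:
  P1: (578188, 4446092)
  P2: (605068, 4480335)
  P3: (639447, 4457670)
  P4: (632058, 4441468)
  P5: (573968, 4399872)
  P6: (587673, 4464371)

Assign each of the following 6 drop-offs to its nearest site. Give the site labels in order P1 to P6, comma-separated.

P1 → Kappa (d²=425469842.00)
P2 → Lambda (d²=199568808.00)
P3 → Iota (d²=431993425.00)
P4 → Iota (d²=435279476.00)
P5 → Beta (d²=1890619469.00)
P6 → Kappa (d²=556864676.00)

Kappa, Lambda, Iota, Iota, Beta, Kappa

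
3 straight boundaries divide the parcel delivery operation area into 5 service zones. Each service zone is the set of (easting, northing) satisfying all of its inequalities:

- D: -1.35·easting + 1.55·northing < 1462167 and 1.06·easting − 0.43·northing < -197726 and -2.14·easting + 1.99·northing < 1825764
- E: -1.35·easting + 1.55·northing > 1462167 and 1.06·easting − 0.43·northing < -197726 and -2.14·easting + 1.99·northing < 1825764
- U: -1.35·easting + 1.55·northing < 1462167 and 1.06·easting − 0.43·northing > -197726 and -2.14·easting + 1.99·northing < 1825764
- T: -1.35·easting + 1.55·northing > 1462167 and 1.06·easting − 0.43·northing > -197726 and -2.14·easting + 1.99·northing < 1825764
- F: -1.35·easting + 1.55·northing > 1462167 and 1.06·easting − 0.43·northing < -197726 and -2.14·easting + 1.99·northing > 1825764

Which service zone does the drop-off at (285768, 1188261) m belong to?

D

-1.35·285768 + 1.55·1188261 = 1456017.750, which is < 1462167
1.06·285768 − 0.43·1188261 = -208038.150, which is < -197726
-2.14·285768 + 1.99·1188261 = 1753095.870, which is < 1825764
This sign pattern matches D.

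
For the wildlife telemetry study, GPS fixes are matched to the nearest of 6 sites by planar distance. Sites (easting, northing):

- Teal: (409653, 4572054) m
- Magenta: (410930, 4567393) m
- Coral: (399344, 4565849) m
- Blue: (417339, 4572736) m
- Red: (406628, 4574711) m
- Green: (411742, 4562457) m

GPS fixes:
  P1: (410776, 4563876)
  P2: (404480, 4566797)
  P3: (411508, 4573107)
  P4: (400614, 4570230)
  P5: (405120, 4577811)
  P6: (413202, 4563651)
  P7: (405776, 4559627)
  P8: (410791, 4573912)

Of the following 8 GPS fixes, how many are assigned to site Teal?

2

P1 → Green
P2 → Coral
P3 → Teal
P4 → Coral
P5 → Red
P6 → Green
P7 → Green
P8 → Teal
2 of the 8 go to Teal.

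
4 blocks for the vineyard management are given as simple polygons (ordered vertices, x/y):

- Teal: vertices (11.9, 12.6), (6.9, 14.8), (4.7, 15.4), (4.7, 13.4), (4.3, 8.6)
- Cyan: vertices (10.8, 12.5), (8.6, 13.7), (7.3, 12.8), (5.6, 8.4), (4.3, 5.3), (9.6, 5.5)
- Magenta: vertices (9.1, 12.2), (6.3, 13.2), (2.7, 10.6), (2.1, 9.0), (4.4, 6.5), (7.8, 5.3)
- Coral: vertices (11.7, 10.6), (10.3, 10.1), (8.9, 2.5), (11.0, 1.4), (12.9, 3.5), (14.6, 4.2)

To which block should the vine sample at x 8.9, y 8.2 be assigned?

Cast a ray rightward from (8.9, 8.2). For each polygon, the edges (by vertex number in listed order) whose endpoints lie on opposite sides of y = 8.2, where each meets that height, and whether that is right or left of the point:
Teal: no edge straddles that height → 0 crossings.
Cyan: 4–5 at x≈5.52 (left), 6–1 at x≈10.06 (right) → 1 crossing.
Magenta: 4–5 at x≈2.84 (left), 6–1 at x≈8.35 (left) → 0 crossings.
Coral: 2–3 at x≈9.95 (right), 6–1 at x≈12.79 (right) → 2 crossings.
Only Cyan has an odd count, so the point is inside Cyan.

Cyan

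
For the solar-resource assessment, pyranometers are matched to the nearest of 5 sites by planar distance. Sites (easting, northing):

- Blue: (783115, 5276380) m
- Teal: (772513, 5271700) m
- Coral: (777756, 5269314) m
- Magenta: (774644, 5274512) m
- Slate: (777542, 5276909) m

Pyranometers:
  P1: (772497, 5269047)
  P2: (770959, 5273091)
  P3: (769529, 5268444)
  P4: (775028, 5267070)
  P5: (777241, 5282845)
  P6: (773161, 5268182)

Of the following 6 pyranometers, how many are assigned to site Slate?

P1 → Teal
P2 → Teal
P3 → Teal
P4 → Coral
P5 → Slate
P6 → Teal
1 of the 6 goes to Slate.

1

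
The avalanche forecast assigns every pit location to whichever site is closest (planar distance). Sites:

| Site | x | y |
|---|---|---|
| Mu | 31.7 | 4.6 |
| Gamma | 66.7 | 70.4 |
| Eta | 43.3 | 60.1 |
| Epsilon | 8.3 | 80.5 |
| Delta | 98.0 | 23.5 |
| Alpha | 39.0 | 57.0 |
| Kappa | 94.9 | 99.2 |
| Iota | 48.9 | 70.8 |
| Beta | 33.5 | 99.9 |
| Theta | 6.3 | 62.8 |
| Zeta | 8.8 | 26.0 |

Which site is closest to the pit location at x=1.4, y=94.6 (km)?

Epsilon

Squared distances to each site:
Mu: 9018.090; Gamma: 4849.730; Eta: 2945.860; Epsilon: 246.420; Delta: 14386.770; Alpha: 2827.520; Kappa: 8763.410; Iota: 2822.690; Beta: 1058.500; Theta: 1035.250; Zeta: 4760.720.
Minimum at Epsilon.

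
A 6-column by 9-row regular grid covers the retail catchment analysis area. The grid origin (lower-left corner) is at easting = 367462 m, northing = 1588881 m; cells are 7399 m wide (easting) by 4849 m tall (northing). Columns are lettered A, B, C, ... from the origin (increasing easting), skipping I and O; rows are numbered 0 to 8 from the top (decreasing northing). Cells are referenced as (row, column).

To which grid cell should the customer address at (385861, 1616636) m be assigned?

(3, C)

Column index: ⌊(385861 − 367462) / 7399⌋ = ⌊2.487⌋ = 2 → column C
Row offset from origin: ⌊(1616636 − 1588881) / 4849⌋ = ⌊5.724⌋ = 5 → row 3 (counted from top)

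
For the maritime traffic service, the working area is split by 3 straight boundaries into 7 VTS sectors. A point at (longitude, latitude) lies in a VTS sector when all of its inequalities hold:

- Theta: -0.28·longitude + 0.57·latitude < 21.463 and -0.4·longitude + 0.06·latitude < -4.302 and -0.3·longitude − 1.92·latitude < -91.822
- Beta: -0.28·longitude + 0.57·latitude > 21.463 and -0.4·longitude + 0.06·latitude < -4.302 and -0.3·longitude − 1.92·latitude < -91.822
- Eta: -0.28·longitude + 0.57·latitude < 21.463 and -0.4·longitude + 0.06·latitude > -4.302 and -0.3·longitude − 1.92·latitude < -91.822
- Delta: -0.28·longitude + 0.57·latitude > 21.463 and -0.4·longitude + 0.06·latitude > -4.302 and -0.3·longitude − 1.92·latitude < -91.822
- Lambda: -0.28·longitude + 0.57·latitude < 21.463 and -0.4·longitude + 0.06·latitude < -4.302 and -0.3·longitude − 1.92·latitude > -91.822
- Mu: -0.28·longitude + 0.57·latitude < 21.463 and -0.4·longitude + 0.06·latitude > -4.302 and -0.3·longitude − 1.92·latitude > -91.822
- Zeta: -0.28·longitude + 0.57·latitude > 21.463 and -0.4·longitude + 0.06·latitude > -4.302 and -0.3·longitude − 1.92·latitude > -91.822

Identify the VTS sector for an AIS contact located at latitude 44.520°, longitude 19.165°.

-0.28·19.165 + 0.57·44.520 = 20.010, which is < 21.463
-0.4·19.165 + 0.06·44.520 = -4.995, which is < -4.302
-0.3·19.165 − 1.92·44.520 = -91.228, which is > -91.822
This sign pattern matches Lambda.

Lambda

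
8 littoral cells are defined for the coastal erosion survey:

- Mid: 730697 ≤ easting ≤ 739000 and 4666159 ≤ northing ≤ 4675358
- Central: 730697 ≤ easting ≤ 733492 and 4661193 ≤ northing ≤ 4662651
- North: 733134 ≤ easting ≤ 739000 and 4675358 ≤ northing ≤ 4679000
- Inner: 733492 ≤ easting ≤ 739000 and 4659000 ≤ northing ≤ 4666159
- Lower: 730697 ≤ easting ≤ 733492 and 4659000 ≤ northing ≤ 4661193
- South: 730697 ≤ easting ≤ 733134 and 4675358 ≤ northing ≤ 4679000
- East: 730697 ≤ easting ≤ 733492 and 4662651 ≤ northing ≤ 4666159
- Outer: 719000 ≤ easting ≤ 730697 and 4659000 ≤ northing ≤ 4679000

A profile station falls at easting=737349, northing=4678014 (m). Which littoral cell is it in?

The point has easting = 737349 and northing = 4678014.
Only North satisfies 733134 ≤ easting ≤ 739000 and 4675358 ≤ northing ≤ 4679000.

North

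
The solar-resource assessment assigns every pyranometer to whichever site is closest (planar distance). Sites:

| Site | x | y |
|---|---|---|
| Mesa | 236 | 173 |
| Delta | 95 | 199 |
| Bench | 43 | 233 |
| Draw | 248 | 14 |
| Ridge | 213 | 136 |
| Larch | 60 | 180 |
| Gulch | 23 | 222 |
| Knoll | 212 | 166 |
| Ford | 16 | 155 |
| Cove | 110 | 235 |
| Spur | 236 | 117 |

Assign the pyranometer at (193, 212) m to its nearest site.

Squared distances to each site:
Mesa: 3370.000; Delta: 9773.000; Bench: 22941.000; Draw: 42229.000; Ridge: 6176.000; Larch: 18713.000; Gulch: 29000.000; Knoll: 2477.000; Ford: 34578.000; Cove: 7418.000; Spur: 10874.000.
Minimum at Knoll.

Knoll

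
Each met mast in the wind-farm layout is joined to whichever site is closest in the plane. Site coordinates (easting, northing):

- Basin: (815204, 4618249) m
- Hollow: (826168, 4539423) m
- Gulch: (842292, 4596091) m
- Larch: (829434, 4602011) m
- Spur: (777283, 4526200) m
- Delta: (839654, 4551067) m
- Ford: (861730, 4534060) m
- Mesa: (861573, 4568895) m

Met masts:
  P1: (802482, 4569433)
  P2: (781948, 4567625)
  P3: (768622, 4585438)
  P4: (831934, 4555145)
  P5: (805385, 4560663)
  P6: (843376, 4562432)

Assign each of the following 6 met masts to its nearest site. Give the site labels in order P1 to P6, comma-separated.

P1 → Hollow (d²=1461626696.00)
P2 → Spur (d²=1737792850.00)
P3 → Basin (d²=3246444445.00)
P4 → Delta (d²=76228484.00)
P5 → Hollow (d²=883070689.00)
P6 → Delta (d²=143016509.00)

Hollow, Spur, Basin, Delta, Hollow, Delta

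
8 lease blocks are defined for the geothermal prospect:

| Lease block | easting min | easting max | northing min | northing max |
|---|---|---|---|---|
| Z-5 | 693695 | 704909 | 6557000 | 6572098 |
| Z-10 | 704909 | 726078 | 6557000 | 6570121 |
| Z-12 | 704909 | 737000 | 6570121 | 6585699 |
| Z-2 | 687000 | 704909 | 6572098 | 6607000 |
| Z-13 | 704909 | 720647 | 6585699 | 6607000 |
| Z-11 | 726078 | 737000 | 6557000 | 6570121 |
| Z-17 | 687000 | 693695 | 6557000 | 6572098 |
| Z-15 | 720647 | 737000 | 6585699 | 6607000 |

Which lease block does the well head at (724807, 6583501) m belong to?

The point has easting = 724807 and northing = 6583501.
Only Z-12 satisfies 704909 ≤ easting ≤ 737000 and 6570121 ≤ northing ≤ 6585699.

Z-12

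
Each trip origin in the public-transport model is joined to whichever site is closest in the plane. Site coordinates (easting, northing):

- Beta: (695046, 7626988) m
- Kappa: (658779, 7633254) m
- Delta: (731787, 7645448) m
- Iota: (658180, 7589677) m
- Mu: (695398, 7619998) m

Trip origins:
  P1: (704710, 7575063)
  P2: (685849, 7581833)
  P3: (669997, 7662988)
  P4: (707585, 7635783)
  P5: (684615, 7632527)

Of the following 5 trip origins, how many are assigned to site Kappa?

P1 → Mu
P2 → Iota
P3 → Kappa
P4 → Beta
P5 → Beta
1 of the 5 goes to Kappa.

1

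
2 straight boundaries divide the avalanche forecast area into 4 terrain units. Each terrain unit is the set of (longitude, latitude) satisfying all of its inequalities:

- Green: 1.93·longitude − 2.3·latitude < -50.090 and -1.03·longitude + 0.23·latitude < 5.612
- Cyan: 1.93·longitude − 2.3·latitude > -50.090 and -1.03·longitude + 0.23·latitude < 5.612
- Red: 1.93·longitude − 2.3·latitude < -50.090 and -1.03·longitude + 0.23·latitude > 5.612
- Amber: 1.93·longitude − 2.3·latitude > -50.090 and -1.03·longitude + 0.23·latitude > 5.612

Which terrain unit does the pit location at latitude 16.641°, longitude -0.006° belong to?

1.93·-0.006 − 2.3·16.641 = -38.286, which is > -50.090
-1.03·-0.006 + 0.23·16.641 = 3.834, which is < 5.612
This sign pattern matches Cyan.

Cyan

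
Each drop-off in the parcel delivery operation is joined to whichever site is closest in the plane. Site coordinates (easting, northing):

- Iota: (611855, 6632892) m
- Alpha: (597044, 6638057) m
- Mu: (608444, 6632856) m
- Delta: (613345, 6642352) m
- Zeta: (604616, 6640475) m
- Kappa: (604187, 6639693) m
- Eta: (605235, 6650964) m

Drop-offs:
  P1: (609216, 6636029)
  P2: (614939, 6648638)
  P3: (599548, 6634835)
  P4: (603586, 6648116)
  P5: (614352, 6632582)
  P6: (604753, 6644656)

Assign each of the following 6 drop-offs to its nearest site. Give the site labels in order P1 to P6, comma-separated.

Mu, Delta, Alpha, Eta, Iota, Zeta

P1 → Mu (d²=10663913.00)
P2 → Delta (d²=42054632.00)
P3 → Alpha (d²=16651300.00)
P4 → Eta (d²=10830305.00)
P5 → Iota (d²=6331109.00)
P6 → Zeta (d²=17499530.00)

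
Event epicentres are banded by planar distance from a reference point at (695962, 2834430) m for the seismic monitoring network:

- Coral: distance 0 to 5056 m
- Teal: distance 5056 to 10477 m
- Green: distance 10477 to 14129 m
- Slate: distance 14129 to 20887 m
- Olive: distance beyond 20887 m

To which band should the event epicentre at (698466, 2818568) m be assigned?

Distance = √((698466−695962)² + (2818568−2834430)²) = √(6270016.000 + 251603044.000) = 16058.426 m.
14129 ≤ 16058.426 < 20887 → Slate.

Slate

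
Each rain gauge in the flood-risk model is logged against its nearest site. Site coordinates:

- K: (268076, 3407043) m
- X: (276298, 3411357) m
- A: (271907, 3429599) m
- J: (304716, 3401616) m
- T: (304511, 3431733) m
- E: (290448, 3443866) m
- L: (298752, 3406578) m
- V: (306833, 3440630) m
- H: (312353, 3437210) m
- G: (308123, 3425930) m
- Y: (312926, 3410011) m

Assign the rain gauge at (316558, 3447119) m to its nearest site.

H

Squared distances to each site:
K: 3956590100.000; X: 2899788244.000; A: 2300662201.000; J: 2210755973.000; T: 381859205.000; E: 692314109.000; L: 1960626317.000; V: 136682746.000; H: 115870306.000; G: 520122946.000; Y: 1390195088.000.
Minimum at H.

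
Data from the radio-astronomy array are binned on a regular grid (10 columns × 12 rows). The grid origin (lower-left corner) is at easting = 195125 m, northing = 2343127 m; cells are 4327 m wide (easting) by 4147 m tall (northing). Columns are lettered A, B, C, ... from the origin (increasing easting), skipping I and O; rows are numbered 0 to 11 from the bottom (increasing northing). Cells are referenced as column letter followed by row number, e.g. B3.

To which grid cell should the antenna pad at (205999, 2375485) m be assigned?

C7

Column index: ⌊(205999 − 195125) / 4327⌋ = ⌊2.513⌋ = 2 → column C
Row offset from origin: ⌊(2375485 − 2343127) / 4147⌋ = ⌊7.803⌋ = 7 → row 7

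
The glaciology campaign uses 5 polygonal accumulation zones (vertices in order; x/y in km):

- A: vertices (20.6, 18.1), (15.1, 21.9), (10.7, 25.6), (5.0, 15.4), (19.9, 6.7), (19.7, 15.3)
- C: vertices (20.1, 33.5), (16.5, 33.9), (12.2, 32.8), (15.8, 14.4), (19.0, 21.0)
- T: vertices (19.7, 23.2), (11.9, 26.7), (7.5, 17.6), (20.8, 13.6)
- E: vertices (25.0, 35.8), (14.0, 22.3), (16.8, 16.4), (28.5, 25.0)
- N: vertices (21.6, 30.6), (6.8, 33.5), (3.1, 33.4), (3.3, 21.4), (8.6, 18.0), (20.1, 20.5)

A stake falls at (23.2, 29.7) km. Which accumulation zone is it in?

Cast a ray rightward from (23.2, 29.7). For each polygon, the edges (by vertex number in listed order) whose endpoints lie on opposite sides of y = 29.7, where each meets that height, and whether that is right or left of the point:
A: no edge straddles that height → 0 crossings.
C: 3–4 at x≈12.81 (left), 5–1 at x≈19.77 (left) → 0 crossings.
T: no edge straddles that height → 0 crossings.
E: 1–2 at x≈20.03 (left), 4–1 at x≈26.98 (right) → 1 crossing.
N: 3–4 at x≈3.16 (left), 6–1 at x≈21.47 (left) → 0 crossings.
Only E has an odd count, so the point is inside E.

E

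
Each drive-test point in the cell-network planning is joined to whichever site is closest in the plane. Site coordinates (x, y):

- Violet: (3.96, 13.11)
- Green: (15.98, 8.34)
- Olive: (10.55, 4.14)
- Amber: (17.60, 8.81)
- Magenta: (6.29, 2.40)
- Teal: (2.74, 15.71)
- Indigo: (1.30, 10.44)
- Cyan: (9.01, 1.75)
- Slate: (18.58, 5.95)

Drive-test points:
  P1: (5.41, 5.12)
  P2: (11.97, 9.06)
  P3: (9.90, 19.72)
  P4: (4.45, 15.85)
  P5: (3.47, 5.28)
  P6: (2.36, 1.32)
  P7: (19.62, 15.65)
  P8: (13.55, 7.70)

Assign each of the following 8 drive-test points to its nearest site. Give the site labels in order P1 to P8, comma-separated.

Magenta, Green, Teal, Teal, Magenta, Magenta, Amber, Green

P1 → Magenta (d²=8.17)
P2 → Green (d²=16.60)
P3 → Teal (d²=67.35)
P4 → Teal (d²=2.94)
P5 → Magenta (d²=16.25)
P6 → Magenta (d²=16.61)
P7 → Amber (d²=50.87)
P8 → Green (d²=6.31)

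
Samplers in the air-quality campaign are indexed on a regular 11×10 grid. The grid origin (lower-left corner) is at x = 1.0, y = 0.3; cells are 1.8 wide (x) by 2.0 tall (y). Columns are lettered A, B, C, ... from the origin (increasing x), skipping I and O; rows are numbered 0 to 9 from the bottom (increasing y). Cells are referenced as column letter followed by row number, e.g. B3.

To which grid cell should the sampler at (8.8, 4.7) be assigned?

Column index: ⌊(8.8 − 1.0) / 1.8⌋ = ⌊4.333⌋ = 4 → column E
Row offset from origin: ⌊(4.7 − 0.3) / 2.0⌋ = ⌊2.200⌋ = 2 → row 2

E2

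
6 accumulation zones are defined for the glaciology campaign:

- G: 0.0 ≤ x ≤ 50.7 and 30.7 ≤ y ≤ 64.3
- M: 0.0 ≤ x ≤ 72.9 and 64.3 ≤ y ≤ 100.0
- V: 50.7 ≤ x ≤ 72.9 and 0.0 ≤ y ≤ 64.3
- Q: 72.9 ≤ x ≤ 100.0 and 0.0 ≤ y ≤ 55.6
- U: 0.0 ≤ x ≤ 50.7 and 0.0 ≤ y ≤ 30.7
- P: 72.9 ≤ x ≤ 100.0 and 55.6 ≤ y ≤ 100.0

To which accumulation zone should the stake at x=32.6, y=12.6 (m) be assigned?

U

The point has x = 32.6 and y = 12.6.
Only U satisfies 0.0 ≤ x ≤ 50.7 and 0.0 ≤ y ≤ 30.7.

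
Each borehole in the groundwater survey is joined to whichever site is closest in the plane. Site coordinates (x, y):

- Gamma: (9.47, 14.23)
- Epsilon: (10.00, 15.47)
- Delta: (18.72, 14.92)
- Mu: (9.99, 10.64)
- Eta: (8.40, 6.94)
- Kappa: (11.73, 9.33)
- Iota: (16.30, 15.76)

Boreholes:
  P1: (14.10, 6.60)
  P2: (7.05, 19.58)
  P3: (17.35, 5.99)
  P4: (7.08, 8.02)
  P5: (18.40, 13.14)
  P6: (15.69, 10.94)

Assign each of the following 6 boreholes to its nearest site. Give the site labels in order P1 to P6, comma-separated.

Kappa, Epsilon, Kappa, Eta, Delta, Kappa

P1 → Kappa (d²=13.07)
P2 → Epsilon (d²=25.59)
P3 → Kappa (d²=42.74)
P4 → Eta (d²=2.91)
P5 → Delta (d²=3.27)
P6 → Kappa (d²=18.27)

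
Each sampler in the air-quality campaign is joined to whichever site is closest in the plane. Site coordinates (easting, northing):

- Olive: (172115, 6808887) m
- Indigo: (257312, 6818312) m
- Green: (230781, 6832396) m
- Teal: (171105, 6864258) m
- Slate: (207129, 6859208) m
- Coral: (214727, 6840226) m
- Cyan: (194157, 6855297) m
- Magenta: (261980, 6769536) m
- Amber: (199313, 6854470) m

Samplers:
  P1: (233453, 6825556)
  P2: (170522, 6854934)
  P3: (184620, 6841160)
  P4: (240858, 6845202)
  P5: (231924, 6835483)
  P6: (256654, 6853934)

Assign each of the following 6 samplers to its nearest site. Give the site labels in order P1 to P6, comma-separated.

Green, Teal, Cyan, Green, Green, Green

P1 → Green (d²=53925184.00)
P2 → Teal (d²=87276865.00)
P3 → Cyan (d²=290809138.00)
P4 → Green (d²=265539565.00)
P5 → Green (d²=10836018.00)
P6 → Green (d²=1133297573.00)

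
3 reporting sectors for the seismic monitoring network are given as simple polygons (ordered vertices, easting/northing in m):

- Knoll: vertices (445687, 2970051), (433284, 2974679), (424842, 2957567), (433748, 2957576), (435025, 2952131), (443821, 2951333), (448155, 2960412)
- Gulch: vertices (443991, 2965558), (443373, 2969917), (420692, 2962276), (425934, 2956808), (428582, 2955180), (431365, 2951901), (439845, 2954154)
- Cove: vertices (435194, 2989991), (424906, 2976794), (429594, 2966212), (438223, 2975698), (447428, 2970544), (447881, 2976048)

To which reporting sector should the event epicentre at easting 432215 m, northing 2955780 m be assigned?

Gulch

Cast a ray rightward from (432215, 2955780). For each polygon, the edges (by vertex number in listed order) whose endpoints lie on opposite sides of northing = 2955780, where each meets that height, and whether that is right or left of the point:
Knoll: 4–5 at easting≈434169.2 (right), 6–7 at easting≈445943.8 (right) → 2 crossings.
Gulch: 4–5 at easting≈427606.1 (left), 7–1 at easting≈440436.1 (right) → 1 crossing.
Cove: no edge straddles that height → 0 crossings.
Only Gulch has an odd count, so the point is inside Gulch.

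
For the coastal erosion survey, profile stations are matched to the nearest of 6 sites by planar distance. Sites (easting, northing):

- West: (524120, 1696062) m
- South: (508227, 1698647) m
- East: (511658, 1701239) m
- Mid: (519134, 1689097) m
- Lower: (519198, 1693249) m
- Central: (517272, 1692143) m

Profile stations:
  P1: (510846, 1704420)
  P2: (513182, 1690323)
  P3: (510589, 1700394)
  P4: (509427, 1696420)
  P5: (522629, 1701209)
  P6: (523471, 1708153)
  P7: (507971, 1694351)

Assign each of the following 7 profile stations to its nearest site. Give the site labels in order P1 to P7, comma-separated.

East, Central, East, South, West, West, South

P1 → East (d²=10778105.00)
P2 → Central (d²=20040500.00)
P3 → East (d²=1856786.00)
P4 → South (d²=6399529.00)
P5 → West (d²=28714690.00)
P6 → West (d²=146613482.00)
P7 → South (d²=18521152.00)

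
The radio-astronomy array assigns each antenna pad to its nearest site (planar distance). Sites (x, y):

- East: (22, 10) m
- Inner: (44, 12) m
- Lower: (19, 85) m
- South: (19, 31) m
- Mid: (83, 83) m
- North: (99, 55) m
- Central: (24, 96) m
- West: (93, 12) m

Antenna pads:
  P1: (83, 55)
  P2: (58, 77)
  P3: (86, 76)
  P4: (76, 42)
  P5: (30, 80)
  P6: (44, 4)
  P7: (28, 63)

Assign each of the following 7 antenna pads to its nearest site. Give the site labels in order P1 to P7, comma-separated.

North, Mid, Mid, North, Lower, Inner, Lower

P1 → North (d²=256.00)
P2 → Mid (d²=661.00)
P3 → Mid (d²=58.00)
P4 → North (d²=698.00)
P5 → Lower (d²=146.00)
P6 → Inner (d²=64.00)
P7 → Lower (d²=565.00)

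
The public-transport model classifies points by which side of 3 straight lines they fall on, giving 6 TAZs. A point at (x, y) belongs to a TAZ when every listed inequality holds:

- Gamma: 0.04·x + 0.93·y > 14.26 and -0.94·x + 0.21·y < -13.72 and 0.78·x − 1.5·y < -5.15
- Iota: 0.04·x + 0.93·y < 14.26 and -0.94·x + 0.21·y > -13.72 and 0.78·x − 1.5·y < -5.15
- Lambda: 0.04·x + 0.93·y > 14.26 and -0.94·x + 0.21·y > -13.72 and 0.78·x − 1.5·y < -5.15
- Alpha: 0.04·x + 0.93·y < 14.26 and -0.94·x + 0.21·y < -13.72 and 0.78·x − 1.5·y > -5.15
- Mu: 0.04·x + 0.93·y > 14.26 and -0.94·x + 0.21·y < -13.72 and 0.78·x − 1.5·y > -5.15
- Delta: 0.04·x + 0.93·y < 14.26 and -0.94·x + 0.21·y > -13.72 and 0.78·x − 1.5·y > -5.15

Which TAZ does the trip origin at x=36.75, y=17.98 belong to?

0.04·36.75 + 0.93·17.98 = 18.191, which is > 14.26
-0.94·36.75 + 0.21·17.98 = -30.769, which is < -13.72
0.78·36.75 − 1.5·17.98 = 1.695, which is > -5.15
This sign pattern matches Mu.

Mu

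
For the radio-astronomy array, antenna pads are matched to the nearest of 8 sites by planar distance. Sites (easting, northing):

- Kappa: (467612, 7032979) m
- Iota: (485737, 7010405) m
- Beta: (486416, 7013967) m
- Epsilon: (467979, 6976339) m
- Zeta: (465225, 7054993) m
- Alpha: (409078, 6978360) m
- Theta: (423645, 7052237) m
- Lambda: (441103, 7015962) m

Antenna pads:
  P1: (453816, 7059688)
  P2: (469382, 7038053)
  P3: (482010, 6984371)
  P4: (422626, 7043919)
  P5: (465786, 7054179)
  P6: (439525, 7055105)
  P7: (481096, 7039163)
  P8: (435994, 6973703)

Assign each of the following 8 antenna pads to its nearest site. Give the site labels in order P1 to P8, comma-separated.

P1 → Zeta (d²=152208306.00)
P2 → Kappa (d²=28878376.00)
P3 → Epsilon (d²=261381985.00)
P4 → Theta (d²=70227485.00)
P5 → Zeta (d²=977317.00)
P6 → Theta (d²=260399824.00)
P7 → Kappa (d²=220060112.00)
P8 → Alpha (d²=746158705.00)

Zeta, Kappa, Epsilon, Theta, Zeta, Theta, Kappa, Alpha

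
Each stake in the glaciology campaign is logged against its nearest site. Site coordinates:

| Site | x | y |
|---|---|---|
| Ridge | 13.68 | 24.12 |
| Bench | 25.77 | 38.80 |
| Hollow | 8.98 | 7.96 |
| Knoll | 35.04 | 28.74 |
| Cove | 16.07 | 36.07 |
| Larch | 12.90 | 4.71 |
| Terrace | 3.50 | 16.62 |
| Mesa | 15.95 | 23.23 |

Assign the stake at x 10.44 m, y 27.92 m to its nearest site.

Squared distances to each site:
Ridge: 24.938; Bench: 353.383; Hollow: 400.533; Knoll: 605.832; Cove: 98.119; Larch: 544.756; Terrace: 175.854; Mesa: 52.356.
Minimum at Ridge.

Ridge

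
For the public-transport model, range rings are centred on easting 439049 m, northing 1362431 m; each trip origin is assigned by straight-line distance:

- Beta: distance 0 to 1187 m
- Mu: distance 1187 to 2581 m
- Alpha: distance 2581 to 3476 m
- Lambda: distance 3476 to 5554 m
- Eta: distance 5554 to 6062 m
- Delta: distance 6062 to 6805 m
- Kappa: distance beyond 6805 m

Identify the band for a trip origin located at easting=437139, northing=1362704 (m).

Mu

Distance = √((437139−439049)² + (1362704−1362431)²) = √(3648100.000 + 74529.000) = 1929.412 m.
1187 ≤ 1929.412 < 2581 → Mu.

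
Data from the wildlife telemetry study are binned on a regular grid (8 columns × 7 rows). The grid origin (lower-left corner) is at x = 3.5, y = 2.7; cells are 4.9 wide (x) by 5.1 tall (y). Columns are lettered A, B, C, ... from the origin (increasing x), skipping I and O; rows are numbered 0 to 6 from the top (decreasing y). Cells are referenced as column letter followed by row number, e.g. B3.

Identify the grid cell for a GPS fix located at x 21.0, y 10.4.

D5

Column index: ⌊(21.0 − 3.5) / 4.9⌋ = ⌊3.571⌋ = 3 → column D
Row offset from origin: ⌊(10.4 − 2.7) / 5.1⌋ = ⌊1.510⌋ = 1 → row 5 (counted from top)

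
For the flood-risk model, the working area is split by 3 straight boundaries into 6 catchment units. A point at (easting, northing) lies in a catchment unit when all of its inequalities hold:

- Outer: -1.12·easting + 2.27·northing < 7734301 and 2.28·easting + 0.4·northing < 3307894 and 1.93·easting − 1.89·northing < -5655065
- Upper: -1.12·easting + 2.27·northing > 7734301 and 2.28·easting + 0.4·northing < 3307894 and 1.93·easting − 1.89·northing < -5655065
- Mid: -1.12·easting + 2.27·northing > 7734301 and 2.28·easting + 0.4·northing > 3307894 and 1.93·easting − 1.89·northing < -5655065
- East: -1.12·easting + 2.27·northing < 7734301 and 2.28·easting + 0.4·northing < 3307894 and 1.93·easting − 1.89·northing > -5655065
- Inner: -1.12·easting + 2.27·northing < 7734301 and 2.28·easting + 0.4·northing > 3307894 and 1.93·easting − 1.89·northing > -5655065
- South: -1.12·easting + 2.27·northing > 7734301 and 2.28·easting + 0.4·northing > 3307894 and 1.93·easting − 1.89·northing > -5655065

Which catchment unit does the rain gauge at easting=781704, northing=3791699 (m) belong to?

-1.12·781704 + 2.27·3791699 = 7731648.250, which is < 7734301
2.28·781704 + 0.4·3791699 = 3298964.720, which is < 3307894
1.93·781704 − 1.89·3791699 = -5657622.390, which is < -5655065
This sign pattern matches Outer.

Outer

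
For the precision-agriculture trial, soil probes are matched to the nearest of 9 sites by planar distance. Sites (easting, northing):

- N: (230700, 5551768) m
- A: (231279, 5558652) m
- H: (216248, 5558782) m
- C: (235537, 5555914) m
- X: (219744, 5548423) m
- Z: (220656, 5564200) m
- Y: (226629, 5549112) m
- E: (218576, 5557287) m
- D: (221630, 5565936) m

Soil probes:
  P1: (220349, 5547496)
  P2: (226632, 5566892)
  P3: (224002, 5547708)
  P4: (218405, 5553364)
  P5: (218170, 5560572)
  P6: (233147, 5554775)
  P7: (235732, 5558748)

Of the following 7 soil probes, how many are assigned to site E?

P1 → X
P2 → D
P3 → Y
P4 → E
P5 → H
P6 → C
P7 → C
1 of the 7 goes to E.

1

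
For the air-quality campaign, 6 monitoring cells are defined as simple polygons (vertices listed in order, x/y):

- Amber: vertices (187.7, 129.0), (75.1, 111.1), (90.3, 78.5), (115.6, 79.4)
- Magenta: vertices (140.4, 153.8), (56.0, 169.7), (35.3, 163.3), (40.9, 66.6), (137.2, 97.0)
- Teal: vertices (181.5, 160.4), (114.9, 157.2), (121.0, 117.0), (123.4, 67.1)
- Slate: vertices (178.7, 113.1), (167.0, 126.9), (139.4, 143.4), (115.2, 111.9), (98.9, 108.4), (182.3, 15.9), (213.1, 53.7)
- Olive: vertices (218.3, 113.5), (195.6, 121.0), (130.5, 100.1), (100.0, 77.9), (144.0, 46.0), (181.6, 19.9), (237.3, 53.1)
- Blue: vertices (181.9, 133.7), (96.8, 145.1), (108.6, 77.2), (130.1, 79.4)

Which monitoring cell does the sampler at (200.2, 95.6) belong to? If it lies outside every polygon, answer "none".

Cast a ray rightward from (200.2, 95.6). For each polygon, the edges (by vertex number in listed order) whose endpoints lie on opposite sides of y = 95.6, where each meets that height, and whether that is right or left of the point:
Amber: 2–3 at x≈82.33 (left), 4–1 at x≈139.15 (left) → 0 crossings.
Magenta: 3–4 at x≈39.22 (left), 4–5 at x≈132.77 (left) → 0 crossings.
Teal: 3–4 at x≈122.03 (left), 4–1 at x≈141.15 (left) → 0 crossings.
Slate: 5–6 at x≈110.44 (left), 7–1 at x≈188.83 (left) → 0 crossings.
Olive: 3–4 at x≈124.32 (left), 7–1 at x≈223.93 (right) → 1 crossing.
Blue: 2–3 at x≈105.40 (left), 4–1 at x≈145.55 (left) → 0 crossings.
Only Olive has an odd count, so the point is inside Olive.

Olive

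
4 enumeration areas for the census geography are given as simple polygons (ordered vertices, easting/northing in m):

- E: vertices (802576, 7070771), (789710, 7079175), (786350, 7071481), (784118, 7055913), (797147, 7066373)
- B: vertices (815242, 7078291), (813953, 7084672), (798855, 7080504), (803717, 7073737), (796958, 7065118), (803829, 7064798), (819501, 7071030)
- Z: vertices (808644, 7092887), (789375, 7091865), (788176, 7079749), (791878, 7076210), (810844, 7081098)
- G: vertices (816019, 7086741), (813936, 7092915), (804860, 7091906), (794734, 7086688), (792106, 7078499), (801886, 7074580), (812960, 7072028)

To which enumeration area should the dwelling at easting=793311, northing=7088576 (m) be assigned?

Z

Cast a ray rightward from (793311, 7088576). For each polygon, the edges (by vertex number in listed order) whose endpoints lie on opposite sides of northing = 7088576, where each meets that height, and whether that is right or left of the point:
E: no edge straddles that height → 0 crossings.
B: no edge straddles that height → 0 crossings.
Z: 2–3 at easting≈789049.5 (left), 5–1 at easting≈809448.5 (right) → 1 crossing.
G: 1–2 at easting≈815399.9 (right), 3–4 at easting≈798397.8 (right) → 2 crossings.
Only Z has an odd count, so the point is inside Z.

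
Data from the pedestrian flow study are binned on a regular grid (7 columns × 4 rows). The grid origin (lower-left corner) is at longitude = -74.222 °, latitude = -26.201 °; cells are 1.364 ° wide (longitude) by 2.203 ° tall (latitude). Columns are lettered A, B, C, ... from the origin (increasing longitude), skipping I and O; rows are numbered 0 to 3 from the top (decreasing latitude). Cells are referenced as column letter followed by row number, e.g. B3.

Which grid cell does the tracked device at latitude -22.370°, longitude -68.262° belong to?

E2

Column index: ⌊(-68.262 − -74.222) / 1.364⌋ = ⌊4.370⌋ = 4 → column E
Row offset from origin: ⌊(-22.370 − -26.201) / 2.203⌋ = ⌊1.739⌋ = 1 → row 2 (counted from top)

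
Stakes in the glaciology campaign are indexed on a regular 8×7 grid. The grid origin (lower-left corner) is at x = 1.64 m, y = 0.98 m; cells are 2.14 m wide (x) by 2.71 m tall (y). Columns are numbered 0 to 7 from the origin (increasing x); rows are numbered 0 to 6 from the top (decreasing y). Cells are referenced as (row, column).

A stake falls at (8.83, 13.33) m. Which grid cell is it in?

(2, 3)

Column index: ⌊(8.83 − 1.64) / 2.14⌋ = ⌊3.360⌋ = 3
Row offset from origin: ⌊(13.33 − 0.98) / 2.71⌋ = ⌊4.557⌋ = 4 → row 2 (counted from top)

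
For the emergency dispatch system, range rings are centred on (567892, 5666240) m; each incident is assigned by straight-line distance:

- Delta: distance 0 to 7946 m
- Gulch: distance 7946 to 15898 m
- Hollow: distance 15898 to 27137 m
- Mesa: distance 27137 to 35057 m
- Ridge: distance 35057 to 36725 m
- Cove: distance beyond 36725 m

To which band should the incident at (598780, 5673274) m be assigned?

Mesa

Distance = √((598780−567892)² + (5673274−5666240)²) = √(954068544.000 + 49477156.000) = 31678.789 m.
27137 ≤ 31678.789 < 35057 → Mesa.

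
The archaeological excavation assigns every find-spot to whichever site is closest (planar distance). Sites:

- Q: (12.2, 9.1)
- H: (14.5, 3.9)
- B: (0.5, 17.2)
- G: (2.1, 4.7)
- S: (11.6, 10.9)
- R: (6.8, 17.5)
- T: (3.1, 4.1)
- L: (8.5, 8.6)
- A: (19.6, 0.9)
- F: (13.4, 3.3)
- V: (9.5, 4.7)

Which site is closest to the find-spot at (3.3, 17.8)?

Squared distances to each site:
Q: 154.900; H: 318.650; B: 8.200; G: 173.050; S: 116.500; R: 12.340; T: 187.730; L: 111.680; A: 551.300; F: 312.260; V: 210.050.
Minimum at B.

B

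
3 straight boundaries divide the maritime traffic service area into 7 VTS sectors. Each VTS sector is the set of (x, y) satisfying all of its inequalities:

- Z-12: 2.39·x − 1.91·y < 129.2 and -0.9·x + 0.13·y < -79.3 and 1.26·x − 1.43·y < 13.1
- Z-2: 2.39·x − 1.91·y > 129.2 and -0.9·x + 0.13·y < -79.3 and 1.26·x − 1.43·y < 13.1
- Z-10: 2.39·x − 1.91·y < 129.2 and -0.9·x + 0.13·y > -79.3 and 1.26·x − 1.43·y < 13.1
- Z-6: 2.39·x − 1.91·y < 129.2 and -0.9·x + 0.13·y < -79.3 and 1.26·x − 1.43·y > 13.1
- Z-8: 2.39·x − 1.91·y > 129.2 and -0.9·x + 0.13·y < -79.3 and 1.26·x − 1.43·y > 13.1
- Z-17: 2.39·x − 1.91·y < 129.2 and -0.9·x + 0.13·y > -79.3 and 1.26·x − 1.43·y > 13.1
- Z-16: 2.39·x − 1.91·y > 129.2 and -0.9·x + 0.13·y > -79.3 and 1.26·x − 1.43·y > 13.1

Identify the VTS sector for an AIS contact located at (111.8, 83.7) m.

Z-6

2.39·111.8 − 1.91·83.7 = 107.335, which is < 129.2
-0.9·111.8 + 0.13·83.7 = -89.739, which is < -79.3
1.26·111.8 − 1.43·83.7 = 21.177, which is > 13.1
This sign pattern matches Z-6.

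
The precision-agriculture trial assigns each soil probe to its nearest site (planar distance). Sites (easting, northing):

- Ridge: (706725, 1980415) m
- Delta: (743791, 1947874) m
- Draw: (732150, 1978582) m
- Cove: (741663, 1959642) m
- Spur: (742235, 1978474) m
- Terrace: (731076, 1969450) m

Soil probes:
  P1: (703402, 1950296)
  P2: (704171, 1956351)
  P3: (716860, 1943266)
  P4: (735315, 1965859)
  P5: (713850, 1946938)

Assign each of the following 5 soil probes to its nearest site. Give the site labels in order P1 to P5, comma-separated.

Ridge, Ridge, Delta, Terrace, Terrace

P1 → Ridge (d²=918196490.00)
P2 → Ridge (d²=585599012.00)
P3 → Delta (d²=746512425.00)
P4 → Terrace (d²=30864402.00)
P5 → Terrace (d²=803525220.00)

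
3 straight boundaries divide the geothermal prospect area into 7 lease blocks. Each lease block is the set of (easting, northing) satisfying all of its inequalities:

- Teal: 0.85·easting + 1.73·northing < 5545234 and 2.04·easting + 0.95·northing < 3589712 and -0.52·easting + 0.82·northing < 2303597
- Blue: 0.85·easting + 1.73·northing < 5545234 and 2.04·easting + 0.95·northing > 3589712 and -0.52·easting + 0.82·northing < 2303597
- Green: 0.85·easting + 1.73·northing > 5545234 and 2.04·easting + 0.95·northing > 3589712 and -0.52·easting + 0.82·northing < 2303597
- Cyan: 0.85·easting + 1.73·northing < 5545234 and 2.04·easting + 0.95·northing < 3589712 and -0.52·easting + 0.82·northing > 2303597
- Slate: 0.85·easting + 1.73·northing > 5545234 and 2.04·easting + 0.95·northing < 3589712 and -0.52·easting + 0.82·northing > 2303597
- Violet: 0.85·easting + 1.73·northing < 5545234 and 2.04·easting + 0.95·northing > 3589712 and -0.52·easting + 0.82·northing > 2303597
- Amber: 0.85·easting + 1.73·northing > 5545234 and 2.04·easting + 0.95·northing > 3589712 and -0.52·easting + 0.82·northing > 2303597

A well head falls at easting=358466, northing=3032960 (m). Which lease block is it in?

0.85·358466 + 1.73·3032960 = 5551716.900, which is > 5545234
2.04·358466 + 0.95·3032960 = 3612582.640, which is > 3589712
-0.52·358466 + 0.82·3032960 = 2300624.880, which is < 2303597
This sign pattern matches Green.

Green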